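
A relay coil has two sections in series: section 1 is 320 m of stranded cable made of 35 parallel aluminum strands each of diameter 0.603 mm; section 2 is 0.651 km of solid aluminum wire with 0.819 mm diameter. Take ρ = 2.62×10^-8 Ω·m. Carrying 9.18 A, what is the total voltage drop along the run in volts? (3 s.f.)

Section 1: A_strand = π(3.0150e-04)² = 2.856e-07 m²; R₁ = ρL/(N·A_s) = (2.62×10^-8)(320)/(35×2.856e-07) = 0.8388 Ω
Section 2: A = π(d/2)² = π(4.0950e-04 m)² = 5.268e-07 m²
R₂ = (2.62×10^-8)(651)/(5.268e-07) = 32.38 Ω
R = R₁ + R₂ = 33.21 Ω
V = IR = 9.18 × 33.21 = 305 V

305 V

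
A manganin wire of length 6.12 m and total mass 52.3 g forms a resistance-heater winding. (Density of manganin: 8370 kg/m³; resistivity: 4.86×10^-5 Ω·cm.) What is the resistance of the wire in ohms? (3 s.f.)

2.91 Ω

ρ = 4.86×10^-5 Ω·cm = 4.86×10^-7 Ω·m
A = m/(density·L) = 0.0523/(8370×6.12) = 1.0210e-06 m²
R = ρL/A = (4.86×10^-7)(6.12)/(1.0210e-06) = 2.91 Ω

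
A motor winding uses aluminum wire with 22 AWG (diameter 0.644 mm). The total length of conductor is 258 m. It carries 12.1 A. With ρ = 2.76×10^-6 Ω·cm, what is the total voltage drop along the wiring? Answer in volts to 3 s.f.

265 V

ρ = 2.76×10^-6 Ω·cm = 2.76×10^-8 Ω·m
A = π(0.644/2 mm)² = π(3.2200e-04 m)² = 3.257e-07 m²
R = ρL/A = (2.76×10^-8)(258)/(3.257e-07) = 21.86 Ω
V = IR = 12.1 × 21.86 = 265 V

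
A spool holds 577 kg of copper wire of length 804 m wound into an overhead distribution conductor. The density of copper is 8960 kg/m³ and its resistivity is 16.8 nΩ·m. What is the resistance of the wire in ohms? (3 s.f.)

ρ = 16.8 nΩ·m = 1.68×10^-8 Ω·m
A = m/(density·L) = 577/(8960×804) = 8.0096e-05 m²
R = ρL/A = (1.68×10^-8)(804)/(8.0096e-05) = 0.169 Ω

0.169 Ω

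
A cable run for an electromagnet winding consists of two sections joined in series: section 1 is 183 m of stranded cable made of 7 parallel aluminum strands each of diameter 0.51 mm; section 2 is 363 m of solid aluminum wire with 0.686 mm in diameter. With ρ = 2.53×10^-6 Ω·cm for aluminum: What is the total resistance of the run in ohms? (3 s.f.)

ρ = 2.53×10^-6 Ω·cm = 2.53×10^-8 Ω·m
Section 1: A_strand = π(2.5500e-04)² = 2.043e-07 m²; R₁ = ρL/(N·A_s) = (2.53×10^-8)(183)/(7×2.043e-07) = 3.238 Ω
Section 2: A = π(d/2)² = π(3.4300e-04 m)² = 3.696e-07 m²
R₂ = (2.53×10^-8)(363)/(3.696e-07) = 24.85 Ω
R = R₁ + R₂ = 28.1 Ω

28.1 Ω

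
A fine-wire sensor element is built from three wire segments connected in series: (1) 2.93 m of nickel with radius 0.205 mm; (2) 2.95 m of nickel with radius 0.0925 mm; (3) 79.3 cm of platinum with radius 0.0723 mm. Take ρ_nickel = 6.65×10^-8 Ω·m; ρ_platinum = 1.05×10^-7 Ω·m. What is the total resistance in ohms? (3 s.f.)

Seg 1: A = πr² = π(2.0500e-04 m)² = 1.320e-07 m²
R_1 = (6.65×10^-8)(2.93)/(1.320e-07) = 1.476 Ω
Seg 2: A = πr² = π(9.2500e-05 m)² = 2.688e-08 m²
R_2 = (6.65×10^-8)(2.95)/(2.688e-08) = 7.298 Ω
Seg 3: A = πr² = π(7.2300e-05 m)² = 1.642e-08 m²
R_3 = (1.05×10^-7)(0.793)/(1.642e-08) = 5.07 Ω
R_total = R_1 + R_2 + R_3 = 13.8 Ω

13.8 Ω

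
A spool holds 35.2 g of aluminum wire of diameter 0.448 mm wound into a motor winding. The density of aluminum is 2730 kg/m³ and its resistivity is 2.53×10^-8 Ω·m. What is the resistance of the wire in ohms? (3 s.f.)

A = π(d/2)² = π(2.2400e-04 m)² = 1.5763e-07 m²
L = m/(density·A) = 0.0352/(2730×1.5763e-07) = 81.8 m
R = ρL/A = (2.53×10^-8)(81.8)/(1.5763e-07) = 13.1 Ω

13.1 Ω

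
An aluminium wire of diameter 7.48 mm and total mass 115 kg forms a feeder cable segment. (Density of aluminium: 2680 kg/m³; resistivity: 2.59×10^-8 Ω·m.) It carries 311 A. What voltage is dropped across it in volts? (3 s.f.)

A = π(d/2)² = π(3.7400e-03 m)² = 4.3943e-05 m²
L = m/(density·A) = 115/(2680×4.3943e-05) = 976.5 m
R = ρL/A = (2.59×10^-8)(976.5)/(4.3943e-05) = 0.5755 Ω
V = IR = 311 × 0.5755 = 179 V

179 V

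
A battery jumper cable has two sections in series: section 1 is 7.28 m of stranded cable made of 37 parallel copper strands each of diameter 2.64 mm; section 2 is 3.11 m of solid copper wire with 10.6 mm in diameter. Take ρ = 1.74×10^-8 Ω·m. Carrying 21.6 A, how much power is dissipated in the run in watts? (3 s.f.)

Section 1: A_strand = π(1.3200e-03)² = 5.474e-06 m²; R₁ = ρL/(N·A_s) = (1.74×10^-8)(7.28)/(37×5.474e-06) = 6.254×10^-4 Ω
Section 2: A = π(d/2)² = π(5.3000e-03 m)² = 8.825e-05 m²
R₂ = (1.74×10^-8)(3.11)/(8.825e-05) = 6.132×10^-4 Ω
R = R₁ + R₂ = 0.001239 Ω
P = I²R = (21.6)² × 0.001239 = 0.578 W

0.578 W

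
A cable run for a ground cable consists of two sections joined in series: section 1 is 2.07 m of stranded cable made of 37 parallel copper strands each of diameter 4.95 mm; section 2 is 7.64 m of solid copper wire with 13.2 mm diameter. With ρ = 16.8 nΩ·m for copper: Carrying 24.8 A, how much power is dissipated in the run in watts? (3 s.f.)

0.607 W

ρ = 16.8 nΩ·m = 1.68×10^-8 Ω·m
Section 1: A_strand = π(2.4750e-03)² = 1.924e-05 m²; R₁ = ρL/(N·A_s) = (1.68×10^-8)(2.07)/(37×1.924e-05) = 4.884×10^-5 Ω
Section 2: A = π(d/2)² = π(6.6000e-03 m)² = 1.368e-04 m²
R₂ = (1.68×10^-8)(7.64)/(1.368e-04) = 9.379×10^-4 Ω
R = R₁ + R₂ = 9.868×10^-4 Ω
P = I²R = (24.8)² × 9.868×10^-4 = 0.607 W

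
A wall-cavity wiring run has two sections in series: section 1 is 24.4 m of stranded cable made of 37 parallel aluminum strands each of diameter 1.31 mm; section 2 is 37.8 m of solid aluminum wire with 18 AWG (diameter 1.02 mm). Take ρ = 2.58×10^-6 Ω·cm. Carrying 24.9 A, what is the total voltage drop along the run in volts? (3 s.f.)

30.0 V

ρ = 2.58×10^-6 Ω·cm = 2.58×10^-8 Ω·m
Section 1: A_strand = π(6.5500e-04)² = 1.348e-06 m²; R₁ = ρL/(N·A_s) = (2.58×10^-8)(24.4)/(37×1.348e-06) = 0.01262 Ω
Section 2: A = π(1.02/2 mm)² = π(5.1000e-04 m)² = 8.171e-07 m²
R₂ = (2.58×10^-8)(37.8)/(8.171e-07) = 1.193 Ω
R = R₁ + R₂ = 1.206 Ω
V = IR = 24.9 × 1.206 = 30.0 V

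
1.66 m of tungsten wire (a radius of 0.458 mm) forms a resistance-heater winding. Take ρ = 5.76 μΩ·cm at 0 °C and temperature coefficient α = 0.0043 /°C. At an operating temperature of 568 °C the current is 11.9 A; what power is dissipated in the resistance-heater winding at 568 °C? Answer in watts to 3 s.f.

70.7 W

ρ = 5.76 μΩ·cm = 5.76×10^-8 Ω·m
A = πr² = π(4.5800e-04 m)² = 6.590e-07 m²
R₍0₎ = ρL/A = (5.76×10^-8)(1.66)/(6.590e-07) = 0.1451 Ω
R₍568₎ = R₍0₎(1 + αΔT) = 0.1451 × (1 + 0.0043×568) = 0.4995 Ω
P = I²R = (11.9)² × 0.4995 = 70.7 W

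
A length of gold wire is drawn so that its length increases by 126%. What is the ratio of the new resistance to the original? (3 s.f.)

k = 1 + 126/100 = 2.26; volume constant ⇒ A' = A/k, so R' = k²R.
Factor = 5.11

5.11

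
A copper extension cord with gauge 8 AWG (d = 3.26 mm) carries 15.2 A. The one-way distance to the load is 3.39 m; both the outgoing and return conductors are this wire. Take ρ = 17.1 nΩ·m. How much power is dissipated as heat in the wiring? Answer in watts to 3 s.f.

3.21 W

ρ = 17.1 nΩ·m = 1.71×10^-8 Ω·m
A = π(3.26/2 mm)² = π(1.6300e-03 m)² = 8.347e-06 m²
Total conductor length (both ways) L = 2 × 3.39 = 6.78 m
R = ρL/A = (1.71×10^-8)(6.78)/(8.347e-06) = 0.01389 Ω
P = I²R = (15.2)² × 0.01389 = 3.21 W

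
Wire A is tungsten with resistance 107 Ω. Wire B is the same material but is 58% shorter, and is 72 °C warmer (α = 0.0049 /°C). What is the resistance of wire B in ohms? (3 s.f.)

R ∝ ρL/d² with ρ ∝ (1+αΔT), so R_B/R_A = (1 − 58/100) × (1 + 0.0049×72)
= 0.42 × 1.353 = 0.5682
R_B = 0.5682 × 107 = 60.8 Ω

60.8 Ω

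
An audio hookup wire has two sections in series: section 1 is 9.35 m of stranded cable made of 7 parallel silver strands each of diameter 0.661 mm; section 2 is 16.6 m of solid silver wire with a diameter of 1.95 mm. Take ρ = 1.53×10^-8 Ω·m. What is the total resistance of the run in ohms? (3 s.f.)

0.145 Ω

Section 1: A_strand = π(3.3050e-04)² = 3.432e-07 m²; R₁ = ρL/(N·A_s) = (1.53×10^-8)(9.35)/(7×3.432e-07) = 0.05955 Ω
Section 2: A = π(d/2)² = π(9.7500e-04 m)² = 2.986e-06 m²
R₂ = (1.53×10^-8)(16.6)/(2.986e-06) = 0.08504 Ω
R = R₁ + R₂ = 0.145 Ω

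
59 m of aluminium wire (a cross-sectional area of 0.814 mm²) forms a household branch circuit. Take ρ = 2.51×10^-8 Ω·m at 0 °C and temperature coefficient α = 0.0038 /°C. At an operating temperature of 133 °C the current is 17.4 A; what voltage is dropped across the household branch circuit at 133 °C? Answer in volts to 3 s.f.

47.7 V

A = 0.814 mm² = 8.140e-07 m²
R₍0₎ = ρL/A = (2.51×10^-8)(59)/(8.140e-07) = 1.819 Ω
R₍133₎ = R₍0₎(1 + αΔT) = 1.819 × (1 + 0.0038×133) = 2.739 Ω
V = IR = 17.4 × 2.739 = 47.7 V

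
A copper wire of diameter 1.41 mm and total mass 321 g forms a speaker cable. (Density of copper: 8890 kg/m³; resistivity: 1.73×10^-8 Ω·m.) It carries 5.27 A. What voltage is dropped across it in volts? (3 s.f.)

A = π(d/2)² = π(7.0500e-04 m)² = 1.5615e-06 m²
L = m/(density·A) = 0.321/(8890×1.5615e-06) = 23.12 m
R = ρL/A = (1.73×10^-8)(23.12)/(1.5615e-06) = 0.2562 Ω
V = IR = 5.27 × 0.2562 = 1.35 V

1.35 V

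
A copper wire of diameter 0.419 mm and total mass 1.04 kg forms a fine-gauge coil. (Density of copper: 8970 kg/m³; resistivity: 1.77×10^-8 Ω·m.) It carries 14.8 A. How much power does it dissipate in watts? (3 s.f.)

23600 W

A = π(d/2)² = π(2.0950e-04 m)² = 1.3789e-07 m²
L = m/(density·A) = 1.04/(8970×1.3789e-07) = 840.9 m
R = ρL/A = (1.77×10^-8)(840.9)/(1.3789e-07) = 107.9 Ω
P = I²R = (14.8)² × 107.9 = 23600 W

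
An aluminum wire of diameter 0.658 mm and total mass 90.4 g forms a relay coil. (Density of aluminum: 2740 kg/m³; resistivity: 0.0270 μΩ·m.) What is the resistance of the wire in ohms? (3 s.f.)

ρ = 0.0270 μΩ·m = 2.70×10^-8 Ω·m
A = π(d/2)² = π(3.2900e-04 m)² = 3.4005e-07 m²
L = m/(density·A) = 0.0904/(2740×3.4005e-07) = 97.02 m
R = ρL/A = (2.70×10^-8)(97.02)/(3.4005e-07) = 7.70 Ω

7.70 Ω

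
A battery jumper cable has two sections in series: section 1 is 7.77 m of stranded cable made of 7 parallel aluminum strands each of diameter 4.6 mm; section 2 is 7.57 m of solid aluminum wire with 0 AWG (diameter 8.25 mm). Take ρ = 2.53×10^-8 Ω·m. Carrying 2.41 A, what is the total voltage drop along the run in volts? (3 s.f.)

Section 1: A_strand = π(2.3000e-03)² = 1.662e-05 m²; R₁ = ρL/(N·A_s) = (2.53×10^-8)(7.77)/(7×1.662e-05) = 0.00169 Ω
Section 2: A = π(8.25/2 mm)² = π(4.1250e-03 m)² = 5.346e-05 m²
R₂ = (2.53×10^-8)(7.57)/(5.346e-05) = 0.003583 Ω
R = R₁ + R₂ = 0.005273 Ω
V = IR = 2.41 × 0.005273 = 0.0127 V

0.0127 V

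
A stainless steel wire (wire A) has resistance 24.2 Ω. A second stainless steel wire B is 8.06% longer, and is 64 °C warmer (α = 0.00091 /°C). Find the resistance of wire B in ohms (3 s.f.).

27.7 Ω

R ∝ ρL/d² with ρ ∝ (1+αΔT), so R_B/R_A = (1 + 8.06/100) × (1 + 0.00091×64)
= 1.081 × 1.058 = 1.143
R_B = 1.143 × 24.2 = 27.7 Ω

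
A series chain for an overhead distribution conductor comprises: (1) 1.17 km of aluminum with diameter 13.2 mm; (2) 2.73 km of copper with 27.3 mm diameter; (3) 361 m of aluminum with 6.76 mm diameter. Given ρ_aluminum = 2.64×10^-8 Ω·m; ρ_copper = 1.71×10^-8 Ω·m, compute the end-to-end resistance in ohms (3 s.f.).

0.571 Ω

Seg 1: A = π(d/2)² = π(6.6000e-03 m)² = 1.368e-04 m²
R_1 = (2.64×10^-8)(1170)/(1.368e-04) = 0.2257 Ω
Seg 2: A = π(d/2)² = π(1.3650e-02 m)² = 5.853e-04 m²
R_2 = (1.71×10^-8)(2730)/(5.853e-04) = 0.07975 Ω
Seg 3: A = π(d/2)² = π(3.3800e-03 m)² = 3.589e-05 m²
R_3 = (2.64×10^-8)(361)/(3.589e-05) = 0.2655 Ω
R_total = R_1 + R_2 + R_3 = 0.571 Ω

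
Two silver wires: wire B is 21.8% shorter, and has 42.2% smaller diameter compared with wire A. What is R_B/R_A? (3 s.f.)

2.34

R ∝ L/d², so R_B/R_A = (1 − 21.8/100) × (1 − 42.2/100)⁻²
= 0.782 × 2.993 = 2.34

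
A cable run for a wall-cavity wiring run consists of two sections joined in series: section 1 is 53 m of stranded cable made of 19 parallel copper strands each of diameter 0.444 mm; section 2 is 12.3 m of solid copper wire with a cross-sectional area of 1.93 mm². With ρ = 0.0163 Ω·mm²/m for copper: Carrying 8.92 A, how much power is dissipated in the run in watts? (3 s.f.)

ρ = 0.0163 Ω·mm²/m = 1.63×10^-8 Ω·m
Section 1: A_strand = π(2.2200e-04)² = 1.548e-07 m²; R₁ = ρL/(N·A_s) = (1.63×10^-8)(53)/(19×1.548e-07) = 0.2937 Ω
Section 2: A = 1.93 mm² = 1.930e-06 m²
R₂ = (1.63×10^-8)(12.3)/(1.930e-06) = 0.1039 Ω
R = R₁ + R₂ = 0.3975 Ω
P = I²R = (8.92)² × 0.3975 = 31.6 W

31.6 W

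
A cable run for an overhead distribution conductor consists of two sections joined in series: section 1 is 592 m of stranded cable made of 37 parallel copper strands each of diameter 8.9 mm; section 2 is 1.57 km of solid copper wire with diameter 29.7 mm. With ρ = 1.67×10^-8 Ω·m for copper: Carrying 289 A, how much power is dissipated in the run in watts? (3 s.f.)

3520 W

Section 1: A_strand = π(4.4500e-03)² = 6.221e-05 m²; R₁ = ρL/(N·A_s) = (1.67×10^-8)(592)/(37×6.221e-05) = 0.004295 Ω
Section 2: A = π(d/2)² = π(1.4850e-02 m)² = 6.928e-04 m²
R₂ = (1.67×10^-8)(1570)/(6.928e-04) = 0.03785 Ω
R = R₁ + R₂ = 0.04214 Ω
P = I²R = (289)² × 0.04214 = 3520 W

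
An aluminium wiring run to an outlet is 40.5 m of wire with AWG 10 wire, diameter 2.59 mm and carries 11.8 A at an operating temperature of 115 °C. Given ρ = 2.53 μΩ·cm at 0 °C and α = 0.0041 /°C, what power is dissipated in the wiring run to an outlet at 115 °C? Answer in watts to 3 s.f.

ρ = 2.53 μΩ·cm = 2.53×10^-8 Ω·m
A = π(2.59/2 mm)² = π(1.2950e-03 m)² = 5.269e-06 m²
R₍0₎ = ρL/A = (2.53×10^-8)(40.5)/(5.269e-06) = 0.1945 Ω
R₍115₎ = R₍0₎(1 + αΔT) = 0.1945 × (1 + 0.0041×115) = 0.2862 Ω
P = I²R = (11.8)² × 0.2862 = 39.8 W

39.8 W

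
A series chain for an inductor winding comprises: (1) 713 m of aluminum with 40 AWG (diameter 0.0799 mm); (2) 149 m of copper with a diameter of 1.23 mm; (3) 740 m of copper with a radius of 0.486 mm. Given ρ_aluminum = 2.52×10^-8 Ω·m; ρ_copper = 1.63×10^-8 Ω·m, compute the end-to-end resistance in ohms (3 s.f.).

Seg 1: A = π(0.0799/2 mm)² = π(3.9950e-05 m)² = 5.014e-09 m²
R_1 = (2.52×10^-8)(713)/(5.014e-09) = 3583 Ω
Seg 2: A = π(d/2)² = π(6.1500e-04 m)² = 1.188e-06 m²
R_2 = (1.63×10^-8)(149)/(1.188e-06) = 2.044 Ω
Seg 3: A = πr² = π(4.8600e-04 m)² = 7.420e-07 m²
R_3 = (1.63×10^-8)(740)/(7.420e-07) = 16.26 Ω
R_total = R_1 + R_2 + R_3 = 3600 Ω

3600 Ω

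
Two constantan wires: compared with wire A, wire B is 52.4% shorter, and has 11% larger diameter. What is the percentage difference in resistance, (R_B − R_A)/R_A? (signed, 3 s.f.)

R ∝ L/d², so R_B/R_A = (1 − 52.4/100) × (1 + 11/100)⁻²
= 0.476 × 0.8116 = 0.3863
(R_B − R_A)/R_A = 0.3863 − 1 = -61.4%

-61.4%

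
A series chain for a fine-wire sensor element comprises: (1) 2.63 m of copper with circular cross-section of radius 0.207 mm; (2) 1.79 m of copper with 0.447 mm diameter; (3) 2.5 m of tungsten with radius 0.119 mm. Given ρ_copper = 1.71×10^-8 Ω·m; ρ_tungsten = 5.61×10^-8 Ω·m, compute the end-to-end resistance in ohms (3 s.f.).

Seg 1: A = πr² = π(2.0700e-04 m)² = 1.346e-07 m²
R_1 = (1.71×10^-8)(2.63)/(1.346e-07) = 0.3341 Ω
Seg 2: A = π(d/2)² = π(2.2350e-04 m)² = 1.569e-07 m²
R_2 = (1.71×10^-8)(1.79)/(1.569e-07) = 0.195 Ω
Seg 3: A = πr² = π(1.1900e-04 m)² = 4.449e-08 m²
R_3 = (5.61×10^-8)(2.5)/(4.449e-08) = 3.153 Ω
R_total = R_1 + R_2 + R_3 = 3.68 Ω

3.68 Ω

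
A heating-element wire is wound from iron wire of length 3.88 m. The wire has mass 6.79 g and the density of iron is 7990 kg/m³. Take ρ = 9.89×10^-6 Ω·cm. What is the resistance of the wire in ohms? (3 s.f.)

ρ = 9.89×10^-6 Ω·cm = 9.89×10^-8 Ω·m
A = m/(density·L) = 0.00679/(7990×3.88) = 2.1902e-07 m²
R = ρL/A = (9.89×10^-8)(3.88)/(2.1902e-07) = 1.75 Ω

1.75 Ω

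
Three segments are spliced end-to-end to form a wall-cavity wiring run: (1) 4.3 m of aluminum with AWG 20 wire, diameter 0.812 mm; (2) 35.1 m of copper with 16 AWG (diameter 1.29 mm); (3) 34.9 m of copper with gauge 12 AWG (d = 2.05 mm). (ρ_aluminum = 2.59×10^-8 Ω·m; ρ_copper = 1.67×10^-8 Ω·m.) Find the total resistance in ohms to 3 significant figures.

0.840 Ω

Seg 1: A = π(0.812/2 mm)² = π(4.0600e-04 m)² = 5.178e-07 m²
R_1 = (2.59×10^-8)(4.3)/(5.178e-07) = 0.2151 Ω
Seg 2: A = π(1.29/2 mm)² = π(6.4500e-04 m)² = 1.307e-06 m²
R_2 = (1.67×10^-8)(35.1)/(1.307e-06) = 0.4485 Ω
Seg 3: A = π(2.05/2 mm)² = π(1.0250e-03 m)² = 3.301e-06 m²
R_3 = (1.67×10^-8)(34.9)/(3.301e-06) = 0.1766 Ω
R_total = R_1 + R_2 + R_3 = 0.840 Ω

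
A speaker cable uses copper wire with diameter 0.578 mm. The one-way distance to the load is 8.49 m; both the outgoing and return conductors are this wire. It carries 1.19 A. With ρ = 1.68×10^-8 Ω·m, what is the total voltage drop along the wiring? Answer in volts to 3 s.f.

1.29 V

A = π(d/2)² = π(2.8900e-04 m)² = 2.624e-07 m²
Total conductor length (both ways) L = 2 × 8.49 = 16.98 m
R = ρL/A = (1.68×10^-8)(16.98)/(2.624e-07) = 1.087 Ω
V = IR = 1.19 × 1.087 = 1.29 V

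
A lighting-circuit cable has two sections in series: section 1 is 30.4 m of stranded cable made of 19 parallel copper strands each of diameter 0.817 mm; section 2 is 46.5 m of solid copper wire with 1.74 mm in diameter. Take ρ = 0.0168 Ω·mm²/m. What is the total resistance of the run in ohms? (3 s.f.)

0.380 Ω

ρ = 0.0168 Ω·mm²/m = 1.68×10^-8 Ω·m
Section 1: A_strand = π(4.0850e-04)² = 5.242e-07 m²; R₁ = ρL/(N·A_s) = (1.68×10^-8)(30.4)/(19×5.242e-07) = 0.05127 Ω
Section 2: A = π(d/2)² = π(8.7000e-04 m)² = 2.378e-06 m²
R₂ = (1.68×10^-8)(46.5)/(2.378e-06) = 0.3285 Ω
R = R₁ + R₂ = 0.380 Ω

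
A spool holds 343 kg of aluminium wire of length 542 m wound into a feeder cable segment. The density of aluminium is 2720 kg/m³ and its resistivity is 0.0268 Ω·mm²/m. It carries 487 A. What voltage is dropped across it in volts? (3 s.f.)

ρ = 0.0268 Ω·mm²/m = 2.68×10^-8 Ω·m
A = m/(density·L) = 343/(2720×542) = 2.3266e-04 m²
R = ρL/A = (2.68×10^-8)(542)/(2.3266e-04) = 0.06243 Ω
V = IR = 487 × 0.06243 = 30.4 V

30.4 V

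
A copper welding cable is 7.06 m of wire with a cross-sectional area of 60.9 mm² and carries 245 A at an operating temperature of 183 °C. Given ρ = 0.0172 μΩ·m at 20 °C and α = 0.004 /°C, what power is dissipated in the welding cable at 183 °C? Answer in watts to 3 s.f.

198 W

ρ = 0.0172 μΩ·m = 1.72×10^-8 Ω·m
A = 60.9 mm² = 6.090e-05 m²
R₍20₎ = ρL/A = (1.72×10^-8)(7.06)/(6.090e-05) = 0.001994 Ω
R₍183₎ = R₍20₎(1 + αΔT) = 0.001994 × (1 + 0.004×163) = 0.003294 Ω
P = I²R = (245)² × 0.003294 = 198 W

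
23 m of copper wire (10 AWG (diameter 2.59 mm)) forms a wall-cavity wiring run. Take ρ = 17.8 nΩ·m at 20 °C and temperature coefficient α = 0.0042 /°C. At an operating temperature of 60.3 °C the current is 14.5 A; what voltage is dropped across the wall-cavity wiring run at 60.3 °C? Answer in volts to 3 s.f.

ρ = 17.8 nΩ·m = 1.78×10^-8 Ω·m
A = π(2.59/2 mm)² = π(1.2950e-03 m)² = 5.269e-06 m²
R₍20₎ = ρL/A = (1.78×10^-8)(23)/(5.269e-06) = 0.07771 Ω
R₍60.3₎ = R₍20₎(1 + αΔT) = 0.07771 × (1 + 0.0042×40.3) = 0.09086 Ω
V = IR = 14.5 × 0.09086 = 1.32 V

1.32 V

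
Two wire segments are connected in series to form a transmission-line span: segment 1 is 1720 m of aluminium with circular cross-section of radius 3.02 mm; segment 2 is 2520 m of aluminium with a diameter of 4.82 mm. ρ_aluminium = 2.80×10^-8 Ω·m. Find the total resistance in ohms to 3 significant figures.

Segment 1: A = πr² = π(3.0200e-03 m)² = 2.865e-05 m²
R₁ = ρL/A = (2.80×10^-8)(1720)/(2.865e-05) = 1.681 Ω
Segment 2: A = π(d/2)² = π(2.4100e-03 m)² = 1.825e-05 m²
R₂ = (2.80×10^-8)(2520)/(1.825e-05) = 3.867 Ω
R = R₁ + R₂ = 5.55 Ω

5.55 Ω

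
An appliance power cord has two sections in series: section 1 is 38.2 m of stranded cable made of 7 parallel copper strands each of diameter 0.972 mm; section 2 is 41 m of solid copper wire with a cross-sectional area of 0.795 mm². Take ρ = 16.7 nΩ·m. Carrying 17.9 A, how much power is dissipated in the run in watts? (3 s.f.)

315 W

ρ = 16.7 nΩ·m = 1.67×10^-8 Ω·m
Section 1: A_strand = π(4.8600e-04)² = 7.420e-07 m²; R₁ = ρL/(N·A_s) = (1.67×10^-8)(38.2)/(7×7.420e-07) = 0.1228 Ω
Section 2: A = 0.795 mm² = 7.950e-07 m²
R₂ = (1.67×10^-8)(41)/(7.950e-07) = 0.8613 Ω
R = R₁ + R₂ = 0.9841 Ω
P = I²R = (17.9)² × 0.9841 = 315 W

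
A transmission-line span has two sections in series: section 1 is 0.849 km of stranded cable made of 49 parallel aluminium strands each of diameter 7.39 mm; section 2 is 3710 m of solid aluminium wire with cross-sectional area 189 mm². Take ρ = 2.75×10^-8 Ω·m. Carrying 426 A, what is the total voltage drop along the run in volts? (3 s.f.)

Section 1: A_strand = π(3.6950e-03)² = 4.289e-05 m²; R₁ = ρL/(N·A_s) = (2.75×10^-8)(849)/(49×4.289e-05) = 0.01111 Ω
Section 2: A = 189 mm² = 1.890e-04 m²
R₂ = (2.75×10^-8)(3710)/(1.890e-04) = 0.5398 Ω
R = R₁ + R₂ = 0.5509 Ω
V = IR = 426 × 0.5509 = 235 V

235 V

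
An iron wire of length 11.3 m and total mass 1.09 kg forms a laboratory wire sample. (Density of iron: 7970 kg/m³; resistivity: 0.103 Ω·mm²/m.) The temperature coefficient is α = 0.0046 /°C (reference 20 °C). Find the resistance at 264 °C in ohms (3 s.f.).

0.204 Ω

ρ = 0.103 Ω·mm²/m = 1.03×10^-7 Ω·m
A = m/(density·L) = 1.09/(7970×11.3) = 1.2103e-05 m²
R = ρL/A = (1.03×10^-7)(11.3)/(1.2103e-05) = 0.09617 Ω
R(264 °C) = 0.09617 × (1 + 0.0046×244) = 0.204 Ω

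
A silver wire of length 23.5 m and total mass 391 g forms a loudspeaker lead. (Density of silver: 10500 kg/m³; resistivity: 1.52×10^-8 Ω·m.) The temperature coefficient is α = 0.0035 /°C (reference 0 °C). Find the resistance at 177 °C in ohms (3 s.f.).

0.365 Ω

A = m/(density·L) = 0.391/(10500×23.5) = 1.5846e-06 m²
R = ρL/A = (1.52×10^-8)(23.5)/(1.5846e-06) = 0.2254 Ω
R(177 °C) = 0.2254 × (1 + 0.0035×177) = 0.365 Ω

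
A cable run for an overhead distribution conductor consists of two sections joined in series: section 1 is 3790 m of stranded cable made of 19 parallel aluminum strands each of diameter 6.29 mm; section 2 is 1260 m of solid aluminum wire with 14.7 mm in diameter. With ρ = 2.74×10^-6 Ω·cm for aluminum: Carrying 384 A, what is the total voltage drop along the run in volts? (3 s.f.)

146 V

ρ = 2.74×10^-6 Ω·cm = 2.74×10^-8 Ω·m
Section 1: A_strand = π(3.1450e-03)² = 3.107e-05 m²; R₁ = ρL/(N·A_s) = (2.74×10^-8)(3790)/(19×3.107e-05) = 0.1759 Ω
Section 2: A = π(d/2)² = π(7.3500e-03 m)² = 1.697e-04 m²
R₂ = (2.74×10^-8)(1260)/(1.697e-04) = 0.2034 Ω
R = R₁ + R₂ = 0.3793 Ω
V = IR = 384 × 0.3793 = 146 V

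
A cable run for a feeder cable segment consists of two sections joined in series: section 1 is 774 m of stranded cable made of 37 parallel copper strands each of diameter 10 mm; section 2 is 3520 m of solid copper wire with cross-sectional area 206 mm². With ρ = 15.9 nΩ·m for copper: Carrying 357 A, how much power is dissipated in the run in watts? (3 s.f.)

35200 W

ρ = 15.9 nΩ·m = 1.59×10^-8 Ω·m
Section 1: A_strand = π(5.0000e-03)² = 7.854e-05 m²; R₁ = ρL/(N·A_s) = (1.59×10^-8)(774)/(37×7.854e-05) = 0.004235 Ω
Section 2: A = 206 mm² = 2.060e-04 m²
R₂ = (1.59×10^-8)(3520)/(2.060e-04) = 0.2717 Ω
R = R₁ + R₂ = 0.2759 Ω
P = I²R = (357)² × 0.2759 = 35200 W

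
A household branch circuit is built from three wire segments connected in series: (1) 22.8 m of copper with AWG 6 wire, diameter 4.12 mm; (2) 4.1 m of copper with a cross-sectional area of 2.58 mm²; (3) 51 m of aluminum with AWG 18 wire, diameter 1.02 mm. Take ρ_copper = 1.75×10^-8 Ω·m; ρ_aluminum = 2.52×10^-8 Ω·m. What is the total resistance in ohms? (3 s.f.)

1.63 Ω

Seg 1: A = π(4.12/2 mm)² = π(2.0600e-03 m)² = 1.333e-05 m²
R_1 = (1.75×10^-8)(22.8)/(1.333e-05) = 0.02993 Ω
Seg 2: A = 2.58 mm² = 2.580e-06 m²
R_2 = (1.75×10^-8)(4.1)/(2.580e-06) = 0.02781 Ω
Seg 3: A = π(1.02/2 mm)² = π(5.1000e-04 m)² = 8.171e-07 m²
R_3 = (2.52×10^-8)(51)/(8.171e-07) = 1.573 Ω
R_total = R_1 + R_2 + R_3 = 1.63 Ω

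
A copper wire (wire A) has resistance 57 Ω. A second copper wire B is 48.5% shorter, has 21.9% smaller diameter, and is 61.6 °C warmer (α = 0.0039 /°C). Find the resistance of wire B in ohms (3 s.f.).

59.7 Ω

R ∝ ρL/d² with ρ ∝ (1+αΔT), so R_B/R_A = (1 − 48.5/100) × (1 − 21.9/100)⁻² × (1 + 0.0039×61.6)
= 0.515 × 1.639 × 1.24 = 1.047
R_B = 1.047 × 57 = 59.7 Ω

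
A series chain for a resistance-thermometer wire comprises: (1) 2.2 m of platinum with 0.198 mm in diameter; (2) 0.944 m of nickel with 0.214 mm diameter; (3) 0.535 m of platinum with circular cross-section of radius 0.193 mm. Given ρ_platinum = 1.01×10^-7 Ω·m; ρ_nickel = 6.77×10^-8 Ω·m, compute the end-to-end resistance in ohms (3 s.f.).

Seg 1: A = π(d/2)² = π(9.9000e-05 m)² = 3.079e-08 m²
R_1 = (1.01×10^-7)(2.2)/(3.079e-08) = 7.216 Ω
Seg 2: A = π(d/2)² = π(1.0700e-04 m)² = 3.597e-08 m²
R_2 = (6.77×10^-8)(0.944)/(3.597e-08) = 1.777 Ω
Seg 3: A = πr² = π(1.9300e-04 m)² = 1.170e-07 m²
R_3 = (1.01×10^-7)(0.535)/(1.170e-07) = 0.4618 Ω
R_total = R_1 + R_2 + R_3 = 9.46 Ω

9.46 Ω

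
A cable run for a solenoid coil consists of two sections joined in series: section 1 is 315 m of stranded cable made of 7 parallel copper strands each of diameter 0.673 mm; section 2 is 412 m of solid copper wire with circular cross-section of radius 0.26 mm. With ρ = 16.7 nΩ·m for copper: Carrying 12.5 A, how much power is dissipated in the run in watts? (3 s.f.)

5390 W

ρ = 16.7 nΩ·m = 1.67×10^-8 Ω·m
Section 1: A_strand = π(3.3650e-04)² = 3.557e-07 m²; R₁ = ρL/(N·A_s) = (1.67×10^-8)(315)/(7×3.557e-07) = 2.113 Ω
Section 2: A = πr² = π(2.6000e-04 m)² = 2.124e-07 m²
R₂ = (1.67×10^-8)(412)/(2.124e-07) = 32.4 Ω
R = R₁ + R₂ = 34.51 Ω
P = I²R = (12.5)² × 34.51 = 5390 W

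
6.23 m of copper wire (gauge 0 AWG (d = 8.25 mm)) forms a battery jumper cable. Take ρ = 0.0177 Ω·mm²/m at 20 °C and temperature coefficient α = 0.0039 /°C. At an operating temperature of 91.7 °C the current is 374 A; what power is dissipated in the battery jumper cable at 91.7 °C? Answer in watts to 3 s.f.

369 W

ρ = 0.0177 Ω·mm²/m = 1.77×10^-8 Ω·m
A = π(8.25/2 mm)² = π(4.1250e-03 m)² = 5.346e-05 m²
R₍20₎ = ρL/A = (1.77×10^-8)(6.23)/(5.346e-05) = 0.002063 Ω
R₍91.7₎ = R₍20₎(1 + αΔT) = 0.002063 × (1 + 0.0039×71.7) = 0.00264 Ω
P = I²R = (374)² × 0.00264 = 369 W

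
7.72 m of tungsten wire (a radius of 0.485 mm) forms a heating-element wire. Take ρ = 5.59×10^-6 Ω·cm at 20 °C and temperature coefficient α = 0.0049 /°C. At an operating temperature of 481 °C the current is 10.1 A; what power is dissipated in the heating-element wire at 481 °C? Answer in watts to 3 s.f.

194 W

ρ = 5.59×10^-6 Ω·cm = 5.59×10^-8 Ω·m
A = πr² = π(4.8500e-04 m)² = 7.390e-07 m²
R₍20₎ = ρL/A = (5.59×10^-8)(7.72)/(7.390e-07) = 0.584 Ω
R₍481₎ = R₍20₎(1 + αΔT) = 0.584 × (1 + 0.0049×461) = 1.903 Ω
P = I²R = (10.1)² × 1.903 = 194 W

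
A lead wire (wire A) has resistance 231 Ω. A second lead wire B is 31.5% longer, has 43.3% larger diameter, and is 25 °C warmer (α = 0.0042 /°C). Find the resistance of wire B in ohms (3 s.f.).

163 Ω

R ∝ ρL/d² with ρ ∝ (1+αΔT), so R_B/R_A = (1 + 31.5/100) × (1 + 43.3/100)⁻² × (1 + 0.0042×25)
= 1.315 × 0.487 × 1.105 = 0.7076
R_B = 0.7076 × 231 = 163 Ω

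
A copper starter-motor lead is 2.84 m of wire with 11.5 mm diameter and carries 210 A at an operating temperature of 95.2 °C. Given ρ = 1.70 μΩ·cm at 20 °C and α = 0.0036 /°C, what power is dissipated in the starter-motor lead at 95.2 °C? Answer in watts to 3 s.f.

ρ = 1.70 μΩ·cm = 1.70×10^-8 Ω·m
A = π(d/2)² = π(5.7500e-03 m)² = 1.039e-04 m²
R₍20₎ = ρL/A = (1.70×10^-8)(2.84)/(1.039e-04) = 4.648×10^-4 Ω
R₍95.2₎ = R₍20₎(1 + αΔT) = 4.648×10^-4 × (1 + 0.0036×75.2) = 5.907×10^-4 Ω
P = I²R = (210)² × 5.907×10^-4 = 26.0 W

26.0 W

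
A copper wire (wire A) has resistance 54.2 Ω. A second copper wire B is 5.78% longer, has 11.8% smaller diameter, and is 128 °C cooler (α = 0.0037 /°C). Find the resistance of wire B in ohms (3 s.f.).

R ∝ ρL/d² with ρ ∝ (1+αΔT), so R_B/R_A = (1 + 5.78/100) × (1 − 11.8/100)⁻² × (1 − 0.0037×128)
= 1.058 × 1.286 × 0.5264 = 0.7158
R_B = 0.7158 × 54.2 = 38.8 Ω

38.8 Ω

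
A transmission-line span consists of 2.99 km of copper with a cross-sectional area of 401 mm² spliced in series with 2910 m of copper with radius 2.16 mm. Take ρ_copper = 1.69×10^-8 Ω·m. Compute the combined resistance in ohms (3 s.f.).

Segment 1: A = 401 mm² = 4.010e-04 m²
R₁ = ρL/A = (1.69×10^-8)(2990)/(4.010e-04) = 0.126 Ω
Segment 2: A = πr² = π(2.1600e-03 m)² = 1.466e-05 m²
R₂ = (1.69×10^-8)(2910)/(1.466e-05) = 3.355 Ω
R = R₁ + R₂ = 3.48 Ω

3.48 Ω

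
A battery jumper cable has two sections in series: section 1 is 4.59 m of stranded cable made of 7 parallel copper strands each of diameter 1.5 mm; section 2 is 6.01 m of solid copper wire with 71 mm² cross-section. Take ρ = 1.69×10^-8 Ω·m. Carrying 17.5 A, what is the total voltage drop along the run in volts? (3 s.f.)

Section 1: A_strand = π(7.5000e-04)² = 1.767e-06 m²; R₁ = ρL/(N·A_s) = (1.69×10^-8)(4.59)/(7×1.767e-06) = 0.006271 Ω
Section 2: A = 71 mm² = 7.100e-05 m²
R₂ = (1.69×10^-8)(6.01)/(7.100e-05) = 0.001431 Ω
R = R₁ + R₂ = 0.007701 Ω
V = IR = 17.5 × 0.007701 = 0.135 V

0.135 V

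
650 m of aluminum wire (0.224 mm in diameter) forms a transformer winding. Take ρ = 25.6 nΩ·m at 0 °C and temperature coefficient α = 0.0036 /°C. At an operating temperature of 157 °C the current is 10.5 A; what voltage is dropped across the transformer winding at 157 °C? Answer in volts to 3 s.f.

6940 V

ρ = 25.6 nΩ·m = 2.56×10^-8 Ω·m
A = π(d/2)² = π(1.1200e-04 m)² = 3.941e-08 m²
R₍0₎ = ρL/A = (2.56×10^-8)(650)/(3.941e-08) = 422.2 Ω
R₍157₎ = R₍0₎(1 + αΔT) = 422.2 × (1 + 0.0036×157) = 660.9 Ω
V = IR = 10.5 × 660.9 = 6940 V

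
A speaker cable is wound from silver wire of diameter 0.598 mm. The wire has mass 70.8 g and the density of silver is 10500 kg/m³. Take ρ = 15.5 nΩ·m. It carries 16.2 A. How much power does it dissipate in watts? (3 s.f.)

ρ = 15.5 nΩ·m = 1.55×10^-8 Ω·m
A = π(d/2)² = π(2.9900e-04 m)² = 2.8086e-07 m²
L = m/(density·A) = 0.0708/(10500×2.8086e-07) = 24.01 m
R = ρL/A = (1.55×10^-8)(24.01)/(2.8086e-07) = 1.325 Ω
P = I²R = (16.2)² × 1.325 = 348 W

348 W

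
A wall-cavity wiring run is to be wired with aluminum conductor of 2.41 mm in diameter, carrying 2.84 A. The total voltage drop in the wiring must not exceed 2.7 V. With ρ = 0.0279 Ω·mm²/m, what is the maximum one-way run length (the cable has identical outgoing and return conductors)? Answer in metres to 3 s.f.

ρ = 0.0279 Ω·mm²/m = 2.79×10^-8 Ω·m
A = π(d/2)² = π(1.2050e-03 m)² = 4.562e-06 m²
L_max = V_max·A/(2·ρI) = (2.7)(4.562e-06)/(2×2.79×10^-8×2.84) = 77.7 m

77.7 m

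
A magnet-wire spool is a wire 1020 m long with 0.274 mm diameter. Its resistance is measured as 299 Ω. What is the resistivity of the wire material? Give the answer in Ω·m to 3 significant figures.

1.73×10^-8 Ω·m

A = π(d/2)² = π(1.3700e-04 m)² = 5.896e-08 m²
ρ = RA/L = (299)(5.896e-08)/(1020) = 1.73×10^-8 Ω·m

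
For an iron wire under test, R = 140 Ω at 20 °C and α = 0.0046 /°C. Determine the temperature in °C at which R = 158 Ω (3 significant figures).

48.0 °C

R = R₀(1 + α(T − T₀)) ⇒ T = T₀ + (R/R₀ − 1)/α
T = 20 + (158/140 − 1)/0.0046 = 20 + (0.1286)/0.0046 = 48.0 °C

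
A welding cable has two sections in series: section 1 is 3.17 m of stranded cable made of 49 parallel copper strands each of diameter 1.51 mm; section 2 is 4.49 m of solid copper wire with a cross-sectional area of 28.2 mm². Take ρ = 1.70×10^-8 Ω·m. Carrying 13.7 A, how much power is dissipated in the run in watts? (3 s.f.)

0.623 W

Section 1: A_strand = π(7.5500e-04)² = 1.791e-06 m²; R₁ = ρL/(N·A_s) = (1.70×10^-8)(3.17)/(49×1.791e-06) = 6.141×10^-4 Ω
Section 2: A = 28.2 mm² = 2.820e-05 m²
R₂ = (1.70×10^-8)(4.49)/(2.820e-05) = 0.002707 Ω
R = R₁ + R₂ = 0.003321 Ω
P = I²R = (13.7)² × 0.003321 = 0.623 W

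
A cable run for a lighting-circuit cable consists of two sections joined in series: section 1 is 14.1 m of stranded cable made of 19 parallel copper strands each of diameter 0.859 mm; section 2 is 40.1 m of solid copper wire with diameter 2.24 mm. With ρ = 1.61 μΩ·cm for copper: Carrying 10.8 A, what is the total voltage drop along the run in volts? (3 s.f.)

ρ = 1.61 μΩ·cm = 1.61×10^-8 Ω·m
Section 1: A_strand = π(4.2950e-04)² = 5.795e-07 m²; R₁ = ρL/(N·A_s) = (1.61×10^-8)(14.1)/(19×5.795e-07) = 0.02062 Ω
Section 2: A = π(d/2)² = π(1.1200e-03 m)² = 3.941e-06 m²
R₂ = (1.61×10^-8)(40.1)/(3.941e-06) = 0.1638 Ω
R = R₁ + R₂ = 0.1844 Ω
V = IR = 10.8 × 0.1844 = 1.99 V

1.99 V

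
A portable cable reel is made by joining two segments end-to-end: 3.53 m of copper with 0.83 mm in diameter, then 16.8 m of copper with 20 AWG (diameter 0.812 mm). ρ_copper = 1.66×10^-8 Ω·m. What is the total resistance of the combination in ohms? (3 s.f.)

0.647 Ω

Segment 1: A = π(d/2)² = π(4.1500e-04 m)² = 5.411e-07 m²
R₁ = ρL/A = (1.66×10^-8)(3.53)/(5.411e-07) = 0.1083 Ω
Segment 2: A = π(0.812/2 mm)² = π(4.0600e-04 m)² = 5.178e-07 m²
R₂ = (1.66×10^-8)(16.8)/(5.178e-07) = 0.5385 Ω
R = R₁ + R₂ = 0.647 Ω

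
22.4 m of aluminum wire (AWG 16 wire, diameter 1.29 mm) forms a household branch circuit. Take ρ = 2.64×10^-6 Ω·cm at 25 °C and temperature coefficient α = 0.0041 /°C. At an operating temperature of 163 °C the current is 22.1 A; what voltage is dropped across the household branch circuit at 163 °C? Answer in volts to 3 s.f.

ρ = 2.64×10^-6 Ω·cm = 2.64×10^-8 Ω·m
A = π(1.29/2 mm)² = π(6.4500e-04 m)² = 1.307e-06 m²
R₍25₎ = ρL/A = (2.64×10^-8)(22.4)/(1.307e-06) = 0.4525 Ω
R₍163₎ = R₍25₎(1 + αΔT) = 0.4525 × (1 + 0.0041×138) = 0.7085 Ω
V = IR = 22.1 × 0.7085 = 15.7 V

15.7 V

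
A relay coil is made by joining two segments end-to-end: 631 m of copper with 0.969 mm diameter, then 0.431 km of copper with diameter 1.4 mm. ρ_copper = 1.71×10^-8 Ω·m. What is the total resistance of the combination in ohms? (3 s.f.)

19.4 Ω

Segment 1: A = π(d/2)² = π(4.8450e-04 m)² = 7.375e-07 m²
R₁ = ρL/A = (1.71×10^-8)(631)/(7.375e-07) = 14.63 Ω
Segment 2: A = π(d/2)² = π(7.0000e-04 m)² = 1.539e-06 m²
R₂ = (1.71×10^-8)(431)/(1.539e-06) = 4.788 Ω
R = R₁ + R₂ = 19.4 Ω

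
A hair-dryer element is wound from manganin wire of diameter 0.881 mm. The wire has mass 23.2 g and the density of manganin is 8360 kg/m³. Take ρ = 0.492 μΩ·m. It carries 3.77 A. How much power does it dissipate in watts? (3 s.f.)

52.2 W

ρ = 0.492 μΩ·m = 4.92×10^-7 Ω·m
A = π(d/2)² = π(4.4050e-04 m)² = 6.0960e-07 m²
L = m/(density·A) = 0.0232/(8360×6.0960e-07) = 4.552 m
R = ρL/A = (4.92×10^-7)(4.552)/(6.0960e-07) = 3.674 Ω
P = I²R = (3.77)² × 3.674 = 52.2 W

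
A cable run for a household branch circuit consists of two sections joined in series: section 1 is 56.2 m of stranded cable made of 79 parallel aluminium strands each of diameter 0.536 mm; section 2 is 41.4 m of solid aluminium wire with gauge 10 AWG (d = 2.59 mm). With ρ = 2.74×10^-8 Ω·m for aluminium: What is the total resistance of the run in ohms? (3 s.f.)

0.302 Ω

Section 1: A_strand = π(2.6800e-04)² = 2.256e-07 m²; R₁ = ρL/(N·A_s) = (2.74×10^-8)(56.2)/(79×2.256e-07) = 0.08639 Ω
Section 2: A = π(2.59/2 mm)² = π(1.2950e-03 m)² = 5.269e-06 m²
R₂ = (2.74×10^-8)(41.4)/(5.269e-06) = 0.2153 Ω
R = R₁ + R₂ = 0.302 Ω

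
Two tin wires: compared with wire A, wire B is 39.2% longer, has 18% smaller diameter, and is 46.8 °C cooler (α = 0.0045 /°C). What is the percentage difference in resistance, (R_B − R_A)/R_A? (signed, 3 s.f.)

R ∝ ρL/d² with ρ ∝ (1+αΔT), so R_B/R_A = (1 + 39.2/100) × (1 − 18/100)⁻² × (1 − 0.0045×46.8)
= 1.392 × 1.487 × 0.7894 = 1.634
(R_B − R_A)/R_A = 1.634 − 1 = 63.4%

63.4%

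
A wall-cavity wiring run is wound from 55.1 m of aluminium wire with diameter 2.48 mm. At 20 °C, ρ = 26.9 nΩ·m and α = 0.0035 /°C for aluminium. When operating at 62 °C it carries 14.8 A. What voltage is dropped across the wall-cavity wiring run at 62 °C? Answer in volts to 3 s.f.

ρ = 26.9 nΩ·m = 2.69×10^-8 Ω·m
A = π(d/2)² = π(1.2400e-03 m)² = 4.831e-06 m²
R₍20₎ = ρL/A = (2.69×10^-8)(55.1)/(4.831e-06) = 0.3068 Ω
R₍62₎ = R₍20₎(1 + αΔT) = 0.3068 × (1 + 0.0035×42) = 0.3519 Ω
V = IR = 14.8 × 0.3519 = 5.21 V

5.21 V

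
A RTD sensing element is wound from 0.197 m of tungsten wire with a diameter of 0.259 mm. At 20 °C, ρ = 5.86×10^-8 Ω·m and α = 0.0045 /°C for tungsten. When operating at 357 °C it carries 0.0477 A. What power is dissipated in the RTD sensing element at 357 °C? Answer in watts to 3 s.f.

0.00125 W

A = π(d/2)² = π(1.2950e-04 m)² = 5.269e-08 m²
R₍20₎ = ρL/A = (5.86×10^-8)(0.197)/(5.269e-08) = 0.2191 Ω
R₍357₎ = R₍20₎(1 + αΔT) = 0.2191 × (1 + 0.0045×337) = 0.5514 Ω
P = I²R = (0.0477)² × 0.5514 = 0.00125 W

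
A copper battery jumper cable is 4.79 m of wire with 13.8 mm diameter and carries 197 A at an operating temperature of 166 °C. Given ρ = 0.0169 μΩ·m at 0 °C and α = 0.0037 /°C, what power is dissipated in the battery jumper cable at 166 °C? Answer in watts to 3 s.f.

33.9 W

ρ = 0.0169 μΩ·m = 1.69×10^-8 Ω·m
A = π(d/2)² = π(6.9000e-03 m)² = 1.496e-04 m²
R₍0₎ = ρL/A = (1.69×10^-8)(4.79)/(1.496e-04) = 5.412×10^-4 Ω
R₍166₎ = R₍0₎(1 + αΔT) = 5.412×10^-4 × (1 + 0.0037×166) = 8.736×10^-4 Ω
P = I²R = (197)² × 8.736×10^-4 = 33.9 W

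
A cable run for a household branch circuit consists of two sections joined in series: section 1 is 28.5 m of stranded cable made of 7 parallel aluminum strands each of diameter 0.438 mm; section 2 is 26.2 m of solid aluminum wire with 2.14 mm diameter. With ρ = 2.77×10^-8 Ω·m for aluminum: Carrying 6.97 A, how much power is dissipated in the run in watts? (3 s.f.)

Section 1: A_strand = π(2.1900e-04)² = 1.507e-07 m²; R₁ = ρL/(N·A_s) = (2.77×10^-8)(28.5)/(7×1.507e-07) = 0.7485 Ω
Section 2: A = π(d/2)² = π(1.0700e-03 m)² = 3.597e-06 m²
R₂ = (2.77×10^-8)(26.2)/(3.597e-06) = 0.2018 Ω
R = R₁ + R₂ = 0.9503 Ω
P = I²R = (6.97)² × 0.9503 = 46.2 W

46.2 W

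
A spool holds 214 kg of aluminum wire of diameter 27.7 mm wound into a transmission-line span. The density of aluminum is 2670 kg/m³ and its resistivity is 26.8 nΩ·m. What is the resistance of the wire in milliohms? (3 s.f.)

5.91 mΩ

ρ = 26.8 nΩ·m = 2.68×10^-8 Ω·m
A = π(d/2)² = π(1.3850e-02 m)² = 6.0263e-04 m²
L = m/(density·A) = 214/(2670×6.0263e-04) = 133 m
R = ρL/A = (2.68×10^-8)(133)/(6.0263e-04) = 5.91 mΩ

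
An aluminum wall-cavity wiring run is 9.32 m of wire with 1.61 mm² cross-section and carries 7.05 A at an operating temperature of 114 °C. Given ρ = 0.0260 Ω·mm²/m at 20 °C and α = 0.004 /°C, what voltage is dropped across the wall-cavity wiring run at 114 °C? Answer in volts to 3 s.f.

ρ = 0.0260 Ω·mm²/m = 2.60×10^-8 Ω·m
A = 1.61 mm² = 1.610e-06 m²
R₍20₎ = ρL/A = (2.60×10^-8)(9.32)/(1.610e-06) = 0.1505 Ω
R₍114₎ = R₍20₎(1 + αΔT) = 0.1505 × (1 + 0.004×94) = 0.2071 Ω
V = IR = 7.05 × 0.2071 = 1.46 V

1.46 V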